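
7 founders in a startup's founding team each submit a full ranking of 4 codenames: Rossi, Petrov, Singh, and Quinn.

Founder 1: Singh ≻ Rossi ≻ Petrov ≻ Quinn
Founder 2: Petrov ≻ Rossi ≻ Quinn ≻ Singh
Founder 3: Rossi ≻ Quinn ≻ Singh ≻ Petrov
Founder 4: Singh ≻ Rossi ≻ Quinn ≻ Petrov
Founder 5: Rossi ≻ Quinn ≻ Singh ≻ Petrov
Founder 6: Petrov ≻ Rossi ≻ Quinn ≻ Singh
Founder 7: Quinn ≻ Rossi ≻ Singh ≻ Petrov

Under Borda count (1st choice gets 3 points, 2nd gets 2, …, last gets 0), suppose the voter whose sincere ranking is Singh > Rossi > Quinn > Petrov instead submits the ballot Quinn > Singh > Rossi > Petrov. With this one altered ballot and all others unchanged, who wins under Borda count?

Rossi

Borda totals with the altered ballot: Rossi 15, Petrov 7, Singh 8, Quinn 12.
The winner is unchanged: still Rossi.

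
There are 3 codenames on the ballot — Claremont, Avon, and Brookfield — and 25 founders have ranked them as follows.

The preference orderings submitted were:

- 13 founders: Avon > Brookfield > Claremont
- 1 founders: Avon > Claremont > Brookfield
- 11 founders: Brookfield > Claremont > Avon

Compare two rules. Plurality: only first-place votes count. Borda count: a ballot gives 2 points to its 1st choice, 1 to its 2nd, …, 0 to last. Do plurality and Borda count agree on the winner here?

Plurality first-place counts: Claremont 0, Avon 14, Brookfield 11 → Avon.
Borda totals: Claremont 12, Avon 28, Brookfield 35 → Brookfield.
The two rules disagree: plurality picks Avon, Borda picks Brookfield.

No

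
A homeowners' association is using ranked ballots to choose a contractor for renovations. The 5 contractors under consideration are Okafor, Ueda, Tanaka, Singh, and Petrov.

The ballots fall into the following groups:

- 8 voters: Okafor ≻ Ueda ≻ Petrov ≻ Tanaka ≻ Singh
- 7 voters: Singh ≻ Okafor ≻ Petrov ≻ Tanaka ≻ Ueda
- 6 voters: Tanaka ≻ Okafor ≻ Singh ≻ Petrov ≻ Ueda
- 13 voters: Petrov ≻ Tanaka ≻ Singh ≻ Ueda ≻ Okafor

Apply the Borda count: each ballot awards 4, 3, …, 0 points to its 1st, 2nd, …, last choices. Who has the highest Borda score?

Petrov

Borda scores:
  Okafor: 8·4 + 7·3 + 6·3 + 13·0 = 71
  Ueda: 8·3 + 7·0 + 6·0 + 13·1 = 37
  Tanaka: 8·1 + 7·1 + 6·4 + 13·3 = 78
  Singh: 8·0 + 7·4 + 6·2 + 13·2 = 66
  Petrov: 8·2 + 7·2 + 6·1 + 13·4 = 88
Petrov has the highest total.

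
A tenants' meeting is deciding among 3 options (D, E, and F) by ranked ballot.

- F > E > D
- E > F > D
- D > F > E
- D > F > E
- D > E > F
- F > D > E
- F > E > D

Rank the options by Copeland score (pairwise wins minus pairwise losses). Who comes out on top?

F

Pairwise results:
  D vs E: D wins 4–3.
  D vs F: F wins 4–3.
  E vs F: F wins 5–2.
Copeland scores (wins − losses):
  D: 1 − 1 = 0
  E: 0 − 2 = -2
  F: 2 − 0 = 2
F has the best Copeland score.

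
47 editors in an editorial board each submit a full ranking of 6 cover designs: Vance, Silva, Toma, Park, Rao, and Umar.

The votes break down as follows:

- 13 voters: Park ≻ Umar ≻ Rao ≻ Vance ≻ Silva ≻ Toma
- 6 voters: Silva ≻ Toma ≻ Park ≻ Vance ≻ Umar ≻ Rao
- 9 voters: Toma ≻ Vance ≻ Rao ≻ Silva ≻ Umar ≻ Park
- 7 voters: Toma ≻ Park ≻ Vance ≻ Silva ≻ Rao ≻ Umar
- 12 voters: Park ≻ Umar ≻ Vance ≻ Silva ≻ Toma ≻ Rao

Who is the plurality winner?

Park

First-place vote totals:
  Vance: 0
  Silva: 6
  Toma: 16
  Park: 25
  Rao: 0
  Umar: 0
Park has the most first-place votes.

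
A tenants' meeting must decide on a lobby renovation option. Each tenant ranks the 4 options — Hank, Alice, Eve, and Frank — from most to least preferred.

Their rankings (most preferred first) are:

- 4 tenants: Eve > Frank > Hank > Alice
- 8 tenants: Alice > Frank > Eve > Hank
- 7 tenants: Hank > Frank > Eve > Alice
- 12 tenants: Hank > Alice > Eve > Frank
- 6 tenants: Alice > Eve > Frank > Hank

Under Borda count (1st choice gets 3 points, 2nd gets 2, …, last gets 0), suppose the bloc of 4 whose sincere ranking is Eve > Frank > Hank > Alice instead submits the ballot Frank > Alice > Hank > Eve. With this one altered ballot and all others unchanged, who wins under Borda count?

Alice

Borda totals with the altered ballot: Hank 61, Alice 74, Eve 39, Frank 48.
The winner is unchanged: still Alice.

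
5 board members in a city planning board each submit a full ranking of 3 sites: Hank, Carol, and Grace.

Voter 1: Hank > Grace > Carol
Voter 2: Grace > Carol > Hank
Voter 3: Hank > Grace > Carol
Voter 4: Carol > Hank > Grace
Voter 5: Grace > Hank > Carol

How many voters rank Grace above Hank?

2

Ballots ranking Grace above Hank: 2.
Ballots ranking Hank above Grace: 3.
So 2 of 5 voters prefer Grace to Hank.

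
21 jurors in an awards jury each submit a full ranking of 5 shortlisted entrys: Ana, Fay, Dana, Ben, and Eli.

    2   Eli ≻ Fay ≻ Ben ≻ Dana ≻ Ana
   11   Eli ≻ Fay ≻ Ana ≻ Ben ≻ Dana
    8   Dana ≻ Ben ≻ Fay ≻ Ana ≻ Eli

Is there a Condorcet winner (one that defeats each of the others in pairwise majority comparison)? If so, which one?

Head-to-head results (21 voters total):
Ana vs Fay: Fay wins 21–0.
Ana vs Dana: Ana wins 11–10.
Ana vs Ben: Ana wins 11–10.
Ana vs Eli: Eli wins 13–8.
Fay vs Dana: Fay wins 13–8.
Fay vs Ben: Fay wins 13–8.
Fay vs Eli: Eli wins 13–8.
Dana vs Ben: Ben wins 13–8.
Dana vs Eli: Eli wins 13–8.
Ben vs Eli: Eli wins 13–8.
Eli beats each rival — Ana (13–8), Fay (13–8), Dana (13–8), Ben (13–8) — so Eli is the Condorcet winner.

Eli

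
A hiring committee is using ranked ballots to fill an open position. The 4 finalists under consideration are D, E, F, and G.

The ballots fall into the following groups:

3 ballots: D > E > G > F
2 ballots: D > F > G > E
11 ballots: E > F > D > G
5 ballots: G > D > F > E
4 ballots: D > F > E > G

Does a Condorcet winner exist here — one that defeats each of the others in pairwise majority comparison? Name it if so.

Head-to-head results (25 voters total):
D vs E: D wins 14–11.
D vs F: D wins 14–11.
D vs G: D wins 20–5.
E vs F: E wins 14–11.
E vs G: E wins 18–7.
F vs G: F wins 17–8.
D beats each rival — E (14–11), F (14–11), G (20–5) — so D is the Condorcet winner.

D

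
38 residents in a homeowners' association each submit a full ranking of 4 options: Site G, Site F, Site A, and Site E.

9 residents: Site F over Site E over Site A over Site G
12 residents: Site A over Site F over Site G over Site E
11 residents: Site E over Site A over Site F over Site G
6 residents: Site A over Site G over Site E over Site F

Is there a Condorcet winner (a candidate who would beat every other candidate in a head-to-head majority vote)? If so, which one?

There is no Condorcet winner

Head-to-head results (38 voters total):
Site G vs Site F: Site F wins 32–6.
Site G vs Site A: Site A wins 38–0.
Site G vs Site E: Site E wins 20–18.
Site F vs Site A: Site A wins 29–9.
Site F vs Site E: Site F wins 21–17.
Site A vs Site E: Site E wins 20–18.
No candidate beats all others: Site F beats Site E beats Site A beats Site F, a majority cycle.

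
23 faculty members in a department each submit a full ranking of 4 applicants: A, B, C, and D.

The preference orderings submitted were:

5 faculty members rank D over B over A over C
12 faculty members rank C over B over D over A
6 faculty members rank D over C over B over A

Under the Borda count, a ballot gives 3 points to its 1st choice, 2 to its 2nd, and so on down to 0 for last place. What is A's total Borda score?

5

Borda scores:
  A: 5·1 + 12·0 + 6·0 = 5
  B: 5·2 + 12·2 + 6·1 = 40
  C: 5·0 + 12·3 + 6·2 = 48
  D: 5·3 + 12·1 + 6·3 = 45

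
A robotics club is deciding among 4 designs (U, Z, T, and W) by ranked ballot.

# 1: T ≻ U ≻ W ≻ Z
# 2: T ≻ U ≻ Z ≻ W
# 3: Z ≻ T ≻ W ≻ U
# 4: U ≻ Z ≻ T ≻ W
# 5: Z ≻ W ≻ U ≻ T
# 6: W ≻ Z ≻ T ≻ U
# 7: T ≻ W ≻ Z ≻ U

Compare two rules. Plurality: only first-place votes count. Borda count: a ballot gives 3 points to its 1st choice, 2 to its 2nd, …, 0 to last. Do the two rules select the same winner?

Plurality first-place counts: U 1, Z 2, T 3, W 1 → T.
Borda totals: U 8, Z 12, T 13, W 9 → T.
The two rules agree on T.

Yes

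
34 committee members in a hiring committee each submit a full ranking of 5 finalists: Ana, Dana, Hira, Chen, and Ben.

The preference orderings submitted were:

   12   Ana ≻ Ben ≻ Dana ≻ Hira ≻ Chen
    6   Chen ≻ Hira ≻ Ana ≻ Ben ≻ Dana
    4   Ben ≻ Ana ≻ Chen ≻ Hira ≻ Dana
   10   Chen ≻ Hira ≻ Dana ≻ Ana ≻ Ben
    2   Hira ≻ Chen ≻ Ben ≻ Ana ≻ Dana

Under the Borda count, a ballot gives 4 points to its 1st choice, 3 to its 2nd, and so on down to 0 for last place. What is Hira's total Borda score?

72

Borda scores:
  Ana: 12·4 + 6·2 + 4·3 + 10·1 + 2·1 = 84
  Dana: 12·2 + 6·0 + 4·0 + 10·2 + 2·0 = 44
  Hira: 12·1 + 6·3 + 4·1 + 10·3 + 2·4 = 72
  Chen: 12·0 + 6·4 + 4·2 + 10·4 + 2·3 = 78
  Ben: 12·3 + 6·1 + 4·4 + 10·0 + 2·2 = 62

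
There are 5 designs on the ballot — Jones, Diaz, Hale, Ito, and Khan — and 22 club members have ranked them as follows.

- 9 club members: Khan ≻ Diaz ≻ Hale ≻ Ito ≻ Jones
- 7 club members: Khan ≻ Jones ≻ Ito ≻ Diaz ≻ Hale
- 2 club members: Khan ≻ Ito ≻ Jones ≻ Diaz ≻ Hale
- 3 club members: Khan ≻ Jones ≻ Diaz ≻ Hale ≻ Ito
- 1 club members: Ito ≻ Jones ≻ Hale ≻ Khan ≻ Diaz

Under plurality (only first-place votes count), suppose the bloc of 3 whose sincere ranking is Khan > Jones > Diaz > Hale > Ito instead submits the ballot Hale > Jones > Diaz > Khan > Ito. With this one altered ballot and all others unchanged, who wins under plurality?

Khan

First-place totals with the altered ballot: Jones 0, Diaz 0, Hale 3, Ito 1, Khan 18.
The winner is unchanged: still Khan.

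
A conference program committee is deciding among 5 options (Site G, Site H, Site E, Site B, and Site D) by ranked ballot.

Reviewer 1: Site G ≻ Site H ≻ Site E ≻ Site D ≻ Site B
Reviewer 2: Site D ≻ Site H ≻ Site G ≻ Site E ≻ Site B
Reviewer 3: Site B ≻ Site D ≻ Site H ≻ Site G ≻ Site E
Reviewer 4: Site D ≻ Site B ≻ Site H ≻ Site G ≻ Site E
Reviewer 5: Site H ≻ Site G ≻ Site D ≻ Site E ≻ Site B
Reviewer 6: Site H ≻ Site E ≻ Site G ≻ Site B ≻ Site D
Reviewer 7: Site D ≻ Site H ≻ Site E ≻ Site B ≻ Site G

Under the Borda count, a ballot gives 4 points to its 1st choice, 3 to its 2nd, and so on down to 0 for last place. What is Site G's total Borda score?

Borda scores:
  Site G: 4 + 2 + 1 + 1 + 3 + 2 + 0 = 13
  Site H: 3 + 3 + 2 + 2 + 4 + 4 + 3 = 21
  Site E: 2 + 1 + 0 + 0 + 1 + 3 + 2 = 9
  Site B: 0 + 0 + 4 + 3 + 0 + 1 + 1 = 9
  Site D: 1 + 4 + 3 + 4 + 2 + 0 + 4 = 18

13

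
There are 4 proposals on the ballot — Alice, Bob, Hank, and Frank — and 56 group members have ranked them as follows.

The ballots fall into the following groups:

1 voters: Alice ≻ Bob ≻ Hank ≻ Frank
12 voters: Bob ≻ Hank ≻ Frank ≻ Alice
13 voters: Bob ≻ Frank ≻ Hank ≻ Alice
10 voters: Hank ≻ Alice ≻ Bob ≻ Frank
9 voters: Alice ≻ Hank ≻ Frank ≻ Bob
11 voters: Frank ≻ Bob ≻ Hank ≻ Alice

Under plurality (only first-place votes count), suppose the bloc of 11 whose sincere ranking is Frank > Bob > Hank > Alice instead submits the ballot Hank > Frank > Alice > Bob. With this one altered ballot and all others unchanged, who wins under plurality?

Bob

First-place totals with the altered ballot: Alice 10, Bob 25, Hank 21, Frank 0.
The winner is unchanged: still Bob.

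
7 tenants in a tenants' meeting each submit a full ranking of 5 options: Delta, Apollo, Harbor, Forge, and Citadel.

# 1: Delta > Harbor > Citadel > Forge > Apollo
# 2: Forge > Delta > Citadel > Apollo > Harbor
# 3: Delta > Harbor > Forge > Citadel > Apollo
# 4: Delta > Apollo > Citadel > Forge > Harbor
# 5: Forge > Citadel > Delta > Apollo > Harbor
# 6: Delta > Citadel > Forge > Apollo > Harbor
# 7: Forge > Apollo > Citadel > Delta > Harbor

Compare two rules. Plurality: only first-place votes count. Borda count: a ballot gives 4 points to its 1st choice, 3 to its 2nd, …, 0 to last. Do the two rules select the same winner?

Plurality first-place counts: Delta 4, Apollo 0, Harbor 0, Forge 3, Citadel 0 → Delta.
Borda totals: Delta 22, Apollo 9, Harbor 6, Forge 18, Citadel 15 → Delta.
The two rules agree on Delta.

Yes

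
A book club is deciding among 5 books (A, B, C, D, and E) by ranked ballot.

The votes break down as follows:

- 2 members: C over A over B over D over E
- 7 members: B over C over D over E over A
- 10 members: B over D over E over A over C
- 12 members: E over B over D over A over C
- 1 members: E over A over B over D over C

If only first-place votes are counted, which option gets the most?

First-place vote totals:
  A: 0
  B: 17
  C: 2
  D: 0
  E: 13
B has the most first-place votes.

B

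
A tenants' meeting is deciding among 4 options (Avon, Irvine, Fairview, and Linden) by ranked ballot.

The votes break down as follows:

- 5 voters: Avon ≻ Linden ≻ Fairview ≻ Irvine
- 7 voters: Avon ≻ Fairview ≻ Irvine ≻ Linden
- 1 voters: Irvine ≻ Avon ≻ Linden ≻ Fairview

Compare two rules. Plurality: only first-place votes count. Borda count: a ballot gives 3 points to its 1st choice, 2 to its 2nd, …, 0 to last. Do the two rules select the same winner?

Plurality first-place counts: Avon 12, Irvine 1, Fairview 0, Linden 0 → Avon.
Borda totals: Avon 38, Irvine 10, Fairview 19, Linden 11 → Avon.
The two rules agree on Avon.

Yes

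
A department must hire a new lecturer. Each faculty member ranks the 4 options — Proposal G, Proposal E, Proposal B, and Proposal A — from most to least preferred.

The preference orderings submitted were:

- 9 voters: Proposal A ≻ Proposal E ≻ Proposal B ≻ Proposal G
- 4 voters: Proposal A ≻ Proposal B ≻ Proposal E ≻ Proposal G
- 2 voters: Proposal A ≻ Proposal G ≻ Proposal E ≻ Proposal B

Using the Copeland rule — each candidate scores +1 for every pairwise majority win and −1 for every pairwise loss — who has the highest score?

Proposal A

Pairwise results:
  Proposal G vs Proposal E: Proposal E wins 13–2.
  Proposal G vs Proposal B: Proposal B wins 13–2.
  Proposal G vs Proposal A: Proposal A wins 15–0.
  Proposal E vs Proposal B: Proposal E wins 11–4.
  Proposal E vs Proposal A: Proposal A wins 15–0.
  Proposal B vs Proposal A: Proposal A wins 15–0.
Copeland scores (wins − losses):
  Proposal G: 0 − 3 = -3
  Proposal E: 2 − 1 = 1
  Proposal B: 1 − 2 = -1
  Proposal A: 3 − 0 = 3
Proposal A has the best Copeland score.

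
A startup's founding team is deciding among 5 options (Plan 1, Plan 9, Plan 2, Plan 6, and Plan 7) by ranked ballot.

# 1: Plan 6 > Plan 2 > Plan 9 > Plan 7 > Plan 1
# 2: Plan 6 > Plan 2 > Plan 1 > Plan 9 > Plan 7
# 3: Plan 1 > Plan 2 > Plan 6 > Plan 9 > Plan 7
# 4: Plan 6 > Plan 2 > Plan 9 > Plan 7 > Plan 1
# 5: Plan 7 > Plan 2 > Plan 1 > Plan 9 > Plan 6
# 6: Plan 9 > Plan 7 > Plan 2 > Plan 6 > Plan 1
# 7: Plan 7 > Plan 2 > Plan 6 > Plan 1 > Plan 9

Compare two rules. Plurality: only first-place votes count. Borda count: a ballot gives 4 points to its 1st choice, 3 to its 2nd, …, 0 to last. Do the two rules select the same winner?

No

Plurality first-place counts: Plan 1 1, Plan 9 1, Plan 2 0, Plan 6 3, Plan 7 2 → Plan 6.
Borda totals: Plan 1 9, Plan 9 11, Plan 2 20, Plan 6 17, Plan 7 13 → Plan 2.
The two rules disagree: plurality picks Plan 6, Borda picks Plan 2.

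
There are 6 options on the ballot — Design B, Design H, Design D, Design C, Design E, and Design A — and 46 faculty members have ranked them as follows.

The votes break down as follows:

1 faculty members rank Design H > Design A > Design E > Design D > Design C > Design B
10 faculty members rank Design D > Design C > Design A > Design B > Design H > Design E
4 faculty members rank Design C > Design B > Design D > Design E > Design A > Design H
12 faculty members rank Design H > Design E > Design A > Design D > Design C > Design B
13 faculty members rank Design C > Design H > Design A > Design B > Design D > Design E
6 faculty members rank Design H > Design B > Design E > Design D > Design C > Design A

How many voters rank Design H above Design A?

Ballots ranking Design H above Design A: 1+12+13+6 = 32.
Ballots ranking Design A above Design H: 10+4 = 14.
So 32 of 46 voters prefer Design H to Design A.

32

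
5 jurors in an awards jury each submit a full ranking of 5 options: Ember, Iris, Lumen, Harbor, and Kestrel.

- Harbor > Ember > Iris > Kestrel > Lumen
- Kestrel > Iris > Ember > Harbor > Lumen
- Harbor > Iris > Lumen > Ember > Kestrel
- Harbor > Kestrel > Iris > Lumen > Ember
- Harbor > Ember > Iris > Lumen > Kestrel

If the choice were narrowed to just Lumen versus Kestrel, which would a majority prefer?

Ballots ranking Lumen above Kestrel: 2.
Ballots ranking Kestrel above Lumen: 3.
Kestrel wins the head-to-head, 3–2.

Kestrel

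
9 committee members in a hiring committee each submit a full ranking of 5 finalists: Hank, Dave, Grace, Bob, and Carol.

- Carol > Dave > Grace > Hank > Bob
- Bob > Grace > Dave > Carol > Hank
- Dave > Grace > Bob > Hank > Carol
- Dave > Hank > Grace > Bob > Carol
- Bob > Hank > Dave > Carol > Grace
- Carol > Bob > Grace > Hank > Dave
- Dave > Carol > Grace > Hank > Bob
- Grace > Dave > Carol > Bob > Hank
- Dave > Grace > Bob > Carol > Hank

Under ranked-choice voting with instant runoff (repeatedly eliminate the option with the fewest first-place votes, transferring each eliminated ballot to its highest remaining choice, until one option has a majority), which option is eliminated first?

Hank

Round 1: Dave 4, Bob 2, Carol 2, Grace 1, Hank 0. Hank has the fewest and is eliminated.
Round 2: Dave 4, Bob 2, Carol 2, Grace 1. Grace has the fewest and is eliminated.
Round 3: Dave 5, Bob 2, Carol 2. Dave has a majority.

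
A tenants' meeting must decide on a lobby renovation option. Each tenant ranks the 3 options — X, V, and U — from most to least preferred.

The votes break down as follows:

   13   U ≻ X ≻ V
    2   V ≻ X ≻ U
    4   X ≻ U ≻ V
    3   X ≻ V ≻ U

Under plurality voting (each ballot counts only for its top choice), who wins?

U

First-place vote totals:
  X: 7
  V: 2
  U: 13
U has the most first-place votes.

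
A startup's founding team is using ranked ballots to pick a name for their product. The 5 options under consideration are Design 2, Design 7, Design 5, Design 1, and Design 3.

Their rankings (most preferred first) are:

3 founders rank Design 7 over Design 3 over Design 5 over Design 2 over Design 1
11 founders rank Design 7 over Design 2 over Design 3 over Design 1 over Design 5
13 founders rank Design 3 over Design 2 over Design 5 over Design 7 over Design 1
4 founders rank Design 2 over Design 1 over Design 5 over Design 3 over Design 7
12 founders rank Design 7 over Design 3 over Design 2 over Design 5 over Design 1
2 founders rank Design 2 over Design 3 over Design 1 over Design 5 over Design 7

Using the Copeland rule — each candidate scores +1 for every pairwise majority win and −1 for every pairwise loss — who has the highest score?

Pairwise results:
  Design 2 vs Design 7: Design 7 wins 26–19.
  Design 2 vs Design 5: Design 2 wins 42–3.
  Design 2 vs Design 1: Design 2 wins 45–0.
  Design 2 vs Design 3: Design 3 wins 28–17.
  Design 7 vs Design 5: Design 7 wins 26–19.
  Design 7 vs Design 1: Design 7 wins 39–6.
  Design 7 vs Design 3: Design 7 wins 26–19.
  Design 5 vs Design 1: Design 5 wins 28–17.
  Design 5 vs Design 3: Design 3 wins 41–4.
  Design 1 vs Design 3: Design 3 wins 41–4.
Copeland scores (wins − losses):
  Design 2: 2 − 2 = 0
  Design 7: 4 − 0 = 4
  Design 5: 1 − 3 = -2
  Design 1: 0 − 4 = -4
  Design 3: 3 − 1 = 2
Design 7 has the best Copeland score.

Design 7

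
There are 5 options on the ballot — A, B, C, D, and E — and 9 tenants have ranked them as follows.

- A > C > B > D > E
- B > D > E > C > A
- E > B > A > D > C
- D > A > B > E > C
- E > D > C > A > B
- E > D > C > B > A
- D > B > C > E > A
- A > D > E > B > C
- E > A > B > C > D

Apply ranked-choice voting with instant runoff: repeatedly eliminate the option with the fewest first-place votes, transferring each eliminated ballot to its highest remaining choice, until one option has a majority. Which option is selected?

D

Round 1: E 4, A 2, D 2, B 1, C 0. C has the fewest and is eliminated.
Round 2: E 4, A 2, D 2, B 1. B has the fewest and is eliminated.
Round 3: E 4, D 3, A 2. A has the fewest and is eliminated.
Round 4: D 5, E 4. D has a majority.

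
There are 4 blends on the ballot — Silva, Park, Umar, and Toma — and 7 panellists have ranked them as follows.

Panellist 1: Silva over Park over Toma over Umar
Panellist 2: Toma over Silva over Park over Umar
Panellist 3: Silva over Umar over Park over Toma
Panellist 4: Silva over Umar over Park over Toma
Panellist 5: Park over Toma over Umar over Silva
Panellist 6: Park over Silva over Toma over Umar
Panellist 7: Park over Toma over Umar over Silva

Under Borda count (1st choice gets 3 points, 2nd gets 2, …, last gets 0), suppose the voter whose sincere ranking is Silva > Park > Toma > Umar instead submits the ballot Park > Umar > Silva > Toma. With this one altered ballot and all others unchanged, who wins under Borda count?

Borda totals with the altered ballot: Silva 11, Park 15, Umar 8, Toma 8.
The winner is unchanged: still Park.

Park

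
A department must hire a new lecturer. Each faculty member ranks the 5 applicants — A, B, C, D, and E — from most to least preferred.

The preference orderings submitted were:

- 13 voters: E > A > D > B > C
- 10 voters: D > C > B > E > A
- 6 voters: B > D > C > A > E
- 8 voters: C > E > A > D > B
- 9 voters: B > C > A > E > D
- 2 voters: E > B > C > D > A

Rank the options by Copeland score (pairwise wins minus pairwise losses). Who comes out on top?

B

Pairwise results:
  A vs B: B wins 27–21.
  A vs C: C wins 35–13.
  A vs D: A wins 30–18.
  A vs E: E wins 33–15.
  B vs C: B wins 30–18.
  B vs D: D wins 31–17.
  B vs E: B wins 25–23.
  C vs D: D wins 29–19.
  C vs E: C wins 33–15.
  D vs E: E wins 32–16.
Copeland scores (wins − losses):
  A: 1 − 3 = -2
  B: 3 − 1 = 2
  C: 2 − 2 = 0
  D: 2 − 2 = 0
  E: 2 − 2 = 0
B has the best Copeland score.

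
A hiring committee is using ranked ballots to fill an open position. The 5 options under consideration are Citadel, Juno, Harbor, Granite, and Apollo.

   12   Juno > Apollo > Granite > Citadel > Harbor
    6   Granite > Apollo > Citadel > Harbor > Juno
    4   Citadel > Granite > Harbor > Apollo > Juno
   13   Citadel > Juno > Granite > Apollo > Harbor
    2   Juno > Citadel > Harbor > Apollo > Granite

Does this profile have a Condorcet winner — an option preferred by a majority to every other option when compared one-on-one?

Yes

Head-to-head results (37 voters total):
Citadel vs Juno: Citadel wins 23–14.
Citadel vs Harbor: Citadel wins 37–0.
Citadel vs Granite: Citadel wins 19–18.
Citadel vs Apollo: Citadel wins 19–18.
Juno vs Harbor: Juno wins 27–10.
Juno vs Granite: Juno wins 27–10.
Juno vs Apollo: Juno wins 27–10.
Harbor vs Granite: Granite wins 35–2.
Harbor vs Apollo: Apollo wins 31–6.
Granite vs Apollo: Granite wins 23–14.
Citadel beats each rival — Juno (23–14), Harbor (37–0), Granite (19–18), Apollo (19–18) — so Citadel is the Condorcet winner.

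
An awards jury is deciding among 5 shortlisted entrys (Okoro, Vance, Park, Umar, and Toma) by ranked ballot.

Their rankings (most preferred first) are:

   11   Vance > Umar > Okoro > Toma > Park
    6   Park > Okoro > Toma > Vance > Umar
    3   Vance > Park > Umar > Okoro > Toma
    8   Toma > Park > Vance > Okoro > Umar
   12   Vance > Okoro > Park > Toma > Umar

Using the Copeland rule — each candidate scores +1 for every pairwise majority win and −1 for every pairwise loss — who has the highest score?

Vance

Pairwise results:
  Okoro vs Vance: Vance wins 34–6.
  Okoro vs Park: Okoro wins 23–17.
  Okoro vs Umar: Okoro wins 26–14.
  Okoro vs Toma: Okoro wins 32–8.
  Vance vs Park: Vance wins 26–14.
  Vance vs Umar: Vance wins 40–0.
  Vance vs Toma: Vance wins 26–14.
  Park vs Umar: Park wins 29–11.
  Park vs Toma: Park wins 21–19.
  Umar vs Toma: Toma wins 26–14.
Copeland scores (wins − losses):
  Okoro: 3 − 1 = 2
  Vance: 4 − 0 = 4
  Park: 2 − 2 = 0
  Umar: 0 − 4 = -4
  Toma: 1 − 3 = -2
Vance has the best Copeland score.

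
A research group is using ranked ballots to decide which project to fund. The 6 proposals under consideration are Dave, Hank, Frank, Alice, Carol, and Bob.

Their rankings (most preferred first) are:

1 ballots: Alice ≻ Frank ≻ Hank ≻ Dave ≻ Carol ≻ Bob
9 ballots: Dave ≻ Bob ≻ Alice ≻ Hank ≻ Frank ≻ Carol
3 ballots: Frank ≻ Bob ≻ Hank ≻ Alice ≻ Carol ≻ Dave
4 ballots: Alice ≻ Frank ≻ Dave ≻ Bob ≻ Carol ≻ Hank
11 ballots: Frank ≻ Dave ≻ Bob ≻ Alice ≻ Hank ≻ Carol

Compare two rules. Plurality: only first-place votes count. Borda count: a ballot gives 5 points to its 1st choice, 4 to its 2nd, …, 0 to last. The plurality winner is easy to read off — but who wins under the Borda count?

Plurality first-place counts: Dave 9, Hank 0, Frank 14, Alice 5, Carol 0, Bob 0 → Frank.
Borda totals: Dave 103, Hank 41, Frank 99, Alice 80, Carol 8, Bob 89 → Dave.

Dave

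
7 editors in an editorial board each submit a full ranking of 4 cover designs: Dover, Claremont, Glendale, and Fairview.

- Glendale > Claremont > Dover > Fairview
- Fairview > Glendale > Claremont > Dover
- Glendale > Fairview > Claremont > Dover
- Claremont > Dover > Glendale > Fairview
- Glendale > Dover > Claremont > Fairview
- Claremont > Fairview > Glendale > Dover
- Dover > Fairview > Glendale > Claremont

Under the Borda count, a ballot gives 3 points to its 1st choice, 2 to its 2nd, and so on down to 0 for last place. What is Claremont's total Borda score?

Borda scores:
  Dover: 1 + 0 + 0 + 2 + 2 + 0 + 3 = 8
  Claremont: 2 + 1 + 1 + 3 + 1 + 3 + 0 = 11
  Glendale: 3 + 2 + 3 + 1 + 3 + 1 + 1 = 14
  Fairview: 0 + 3 + 2 + 0 + 0 + 2 + 2 = 9

11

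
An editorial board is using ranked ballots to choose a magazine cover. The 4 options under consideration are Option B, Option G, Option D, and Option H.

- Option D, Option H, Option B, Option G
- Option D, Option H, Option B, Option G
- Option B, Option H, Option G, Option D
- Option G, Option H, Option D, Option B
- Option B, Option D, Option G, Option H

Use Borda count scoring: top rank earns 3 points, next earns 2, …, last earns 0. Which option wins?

Borda scores:
  Option B: 1 + 1 + 3 + 0 + 3 = 8
  Option G: 0 + 0 + 1 + 3 + 1 = 5
  Option D: 3 + 3 + 0 + 1 + 2 = 9
  Option H: 2 + 2 + 2 + 2 + 0 = 8
Option D has the highest total.

Option D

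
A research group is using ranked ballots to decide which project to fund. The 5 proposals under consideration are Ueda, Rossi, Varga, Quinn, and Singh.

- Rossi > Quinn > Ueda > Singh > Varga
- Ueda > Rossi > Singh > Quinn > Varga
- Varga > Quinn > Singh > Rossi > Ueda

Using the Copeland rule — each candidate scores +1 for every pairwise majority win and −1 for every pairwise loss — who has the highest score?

Rossi

Pairwise results:
  Ueda vs Rossi: Rossi wins 2–1.
  Ueda vs Varga: Ueda wins 2–1.
  Ueda vs Quinn: Quinn wins 2–1.
  Ueda vs Singh: Ueda wins 2–1.
  Rossi vs Varga: Rossi wins 2–1.
  Rossi vs Quinn: Rossi wins 2–1.
  Rossi vs Singh: Rossi wins 2–1.
  Varga vs Quinn: Quinn wins 2–1.
  Varga vs Singh: Singh wins 2–1.
  Quinn vs Singh: Quinn wins 2–1.
Copeland scores (wins − losses):
  Ueda: 2 − 2 = 0
  Rossi: 4 − 0 = 4
  Varga: 0 − 4 = -4
  Quinn: 3 − 1 = 2
  Singh: 1 − 3 = -2
Rossi has the best Copeland score.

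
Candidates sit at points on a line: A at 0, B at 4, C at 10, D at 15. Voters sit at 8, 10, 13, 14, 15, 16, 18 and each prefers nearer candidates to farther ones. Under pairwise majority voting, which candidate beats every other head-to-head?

D

With single-peaked preferences on a line, the Condorcet winner is the candidate closest to the median voter.
The median voter (position 14) is closest to D at 15.
Check: D vs C — voters closer to D: 5 of 7.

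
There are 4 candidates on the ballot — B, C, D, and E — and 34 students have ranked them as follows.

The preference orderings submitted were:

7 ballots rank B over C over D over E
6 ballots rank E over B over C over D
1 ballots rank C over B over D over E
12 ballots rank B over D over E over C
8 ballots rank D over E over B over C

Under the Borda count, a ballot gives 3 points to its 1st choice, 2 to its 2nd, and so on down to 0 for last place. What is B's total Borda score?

Borda scores:
  B: 7·3 + 6·2 + 2 + 12·3 + 8·1 = 79
  C: 7·2 + 6·1 + 3 + 12·0 + 8·0 = 23
  D: 7·1 + 6·0 + 1 + 12·2 + 8·3 = 56
  E: 7·0 + 6·3 + 0 + 12·1 + 8·2 = 46

79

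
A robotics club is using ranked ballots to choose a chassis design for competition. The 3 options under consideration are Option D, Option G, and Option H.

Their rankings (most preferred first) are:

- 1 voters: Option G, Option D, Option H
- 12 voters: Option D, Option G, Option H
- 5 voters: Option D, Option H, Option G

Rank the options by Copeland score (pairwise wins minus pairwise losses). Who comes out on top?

Option D

Pairwise results:
  Option D vs Option G: Option D wins 17–1.
  Option D vs Option H: Option D wins 18–0.
  Option G vs Option H: Option G wins 13–5.
Copeland scores (wins − losses):
  Option D: 2 − 0 = 2
  Option G: 1 − 1 = 0
  Option H: 0 − 2 = -2
Option D has the best Copeland score.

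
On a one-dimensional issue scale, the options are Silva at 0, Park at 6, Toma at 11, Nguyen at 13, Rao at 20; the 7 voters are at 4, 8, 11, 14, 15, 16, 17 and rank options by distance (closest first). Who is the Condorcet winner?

Nguyen

With single-peaked preferences on a line, the Condorcet winner is the candidate closest to the median voter.
The median voter (position 14) is closest to Nguyen at 13.
Check: Nguyen vs Rao — voters closer to Nguyen: 6 of 7.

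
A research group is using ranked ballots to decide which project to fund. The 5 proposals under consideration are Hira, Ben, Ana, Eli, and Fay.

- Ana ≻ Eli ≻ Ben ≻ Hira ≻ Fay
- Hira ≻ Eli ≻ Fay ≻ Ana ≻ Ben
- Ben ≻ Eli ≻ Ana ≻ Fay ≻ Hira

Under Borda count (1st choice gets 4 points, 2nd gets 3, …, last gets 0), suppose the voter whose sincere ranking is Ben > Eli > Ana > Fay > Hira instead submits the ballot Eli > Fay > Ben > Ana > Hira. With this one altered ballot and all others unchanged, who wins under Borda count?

Eli

Borda totals with the altered ballot: Hira 5, Ben 4, Ana 6, Eli 10, Fay 5.
The winner is unchanged: still Eli.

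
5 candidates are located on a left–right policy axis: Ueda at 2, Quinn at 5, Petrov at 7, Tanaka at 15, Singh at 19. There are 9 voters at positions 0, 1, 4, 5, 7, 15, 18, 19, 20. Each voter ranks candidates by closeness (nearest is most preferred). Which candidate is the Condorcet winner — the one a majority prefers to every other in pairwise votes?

With single-peaked preferences on a line, the Condorcet winner is the candidate closest to the median voter.
The median voter (position 7) is closest to Petrov at 7.
Check: Petrov vs Singh — voters closer to Petrov: 5 of 9.

Petrov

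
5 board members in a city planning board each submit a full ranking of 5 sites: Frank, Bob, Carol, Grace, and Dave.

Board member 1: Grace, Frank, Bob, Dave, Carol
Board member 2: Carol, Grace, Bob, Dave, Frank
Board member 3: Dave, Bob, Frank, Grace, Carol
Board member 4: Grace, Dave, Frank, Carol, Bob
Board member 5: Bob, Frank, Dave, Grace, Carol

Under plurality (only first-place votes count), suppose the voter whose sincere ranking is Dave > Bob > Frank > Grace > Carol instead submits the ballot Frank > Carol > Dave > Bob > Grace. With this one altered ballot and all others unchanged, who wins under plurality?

First-place totals with the altered ballot: Frank 1, Bob 1, Carol 1, Grace 2, Dave 0.
The winner is unchanged: still Grace.

Grace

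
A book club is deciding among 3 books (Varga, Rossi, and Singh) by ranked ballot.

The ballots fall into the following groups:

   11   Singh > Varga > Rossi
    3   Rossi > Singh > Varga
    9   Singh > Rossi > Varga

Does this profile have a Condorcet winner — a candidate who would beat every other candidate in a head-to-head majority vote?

Head-to-head results (23 voters total):
Varga vs Rossi: Rossi wins 12–11.
Varga vs Singh: Singh wins 23–0.
Rossi vs Singh: Singh wins 20–3.
Singh beats each rival — Varga (23–0), Rossi (20–3) — so Singh is the Condorcet winner.

Yes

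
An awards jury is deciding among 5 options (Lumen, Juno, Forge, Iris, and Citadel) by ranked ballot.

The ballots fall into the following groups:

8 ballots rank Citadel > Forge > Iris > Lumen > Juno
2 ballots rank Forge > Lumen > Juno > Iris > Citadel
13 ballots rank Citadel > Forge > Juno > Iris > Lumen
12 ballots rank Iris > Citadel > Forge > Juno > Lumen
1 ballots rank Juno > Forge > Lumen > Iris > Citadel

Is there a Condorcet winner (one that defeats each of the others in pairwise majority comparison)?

Head-to-head results (36 voters total):
Lumen vs Juno: Juno wins 26–10.
Lumen vs Forge: Forge wins 36–0.
Lumen vs Iris: Iris wins 33–3.
Lumen vs Citadel: Citadel wins 33–3.
Juno vs Forge: Forge wins 35–1.
Juno vs Iris: Iris wins 20–16.
Juno vs Citadel: Citadel wins 33–3.
Forge vs Iris: Forge wins 24–12.
Forge vs Citadel: Citadel wins 33–3.
Iris vs Citadel: Citadel wins 21–15.
Citadel beats each rival — Lumen (33–3), Juno (33–3), Forge (33–3), Iris (21–15) — so Citadel is the Condorcet winner.

Yes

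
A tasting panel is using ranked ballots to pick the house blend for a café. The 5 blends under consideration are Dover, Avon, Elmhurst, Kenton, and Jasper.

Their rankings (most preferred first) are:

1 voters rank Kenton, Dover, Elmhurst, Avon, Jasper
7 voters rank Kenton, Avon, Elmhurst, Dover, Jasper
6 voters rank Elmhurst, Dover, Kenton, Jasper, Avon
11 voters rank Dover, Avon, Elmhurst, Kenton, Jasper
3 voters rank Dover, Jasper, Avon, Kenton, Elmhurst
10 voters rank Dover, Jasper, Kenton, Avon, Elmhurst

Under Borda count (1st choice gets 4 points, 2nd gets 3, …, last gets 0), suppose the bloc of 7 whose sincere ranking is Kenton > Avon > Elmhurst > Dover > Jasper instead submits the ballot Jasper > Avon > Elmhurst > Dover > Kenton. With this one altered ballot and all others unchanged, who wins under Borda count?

Borda totals with the altered ballot: Dover 124, Avon 71, Elmhurst 62, Kenton 50, Jasper 73.
The winner is unchanged: still Dover.

Dover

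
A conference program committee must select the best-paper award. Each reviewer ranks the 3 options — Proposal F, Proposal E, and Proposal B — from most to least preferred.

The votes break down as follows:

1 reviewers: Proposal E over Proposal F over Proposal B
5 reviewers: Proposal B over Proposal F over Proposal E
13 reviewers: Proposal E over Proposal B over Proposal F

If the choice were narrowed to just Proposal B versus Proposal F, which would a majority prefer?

Ballots ranking Proposal B above Proposal F: 5+13 = 18.
Ballots ranking Proposal F above Proposal B: 1.
Proposal B wins the head-to-head, 18–1.

Proposal B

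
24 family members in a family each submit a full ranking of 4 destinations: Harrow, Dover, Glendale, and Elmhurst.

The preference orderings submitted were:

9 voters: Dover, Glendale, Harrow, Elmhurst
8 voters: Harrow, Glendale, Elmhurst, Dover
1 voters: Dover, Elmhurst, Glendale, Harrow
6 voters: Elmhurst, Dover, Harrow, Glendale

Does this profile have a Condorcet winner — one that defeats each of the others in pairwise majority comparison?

No

Head-to-head results (24 voters total):
Harrow vs Dover: Dover wins 16–8.
Harrow vs Glendale: Harrow wins 14–10.
Harrow vs Elmhurst: Harrow wins 17–7.
Dover vs Glendale: Dover wins 16–8.
Dover vs Elmhurst: Elmhurst wins 14–10.
Glendale vs Elmhurst: Glendale wins 17–7.
No candidate beats all others: Harrow beats Elmhurst beats Dover beats Harrow, a majority cycle.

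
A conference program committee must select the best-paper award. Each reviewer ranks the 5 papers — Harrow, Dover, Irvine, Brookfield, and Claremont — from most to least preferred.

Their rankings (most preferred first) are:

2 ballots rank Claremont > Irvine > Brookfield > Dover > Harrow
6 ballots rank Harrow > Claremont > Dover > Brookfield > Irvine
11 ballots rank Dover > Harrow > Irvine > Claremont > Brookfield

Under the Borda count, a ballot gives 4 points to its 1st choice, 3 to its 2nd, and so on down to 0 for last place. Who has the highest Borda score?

Borda scores:
  Harrow: 2·0 + 6·4 + 11·3 = 57
  Dover: 2·1 + 6·2 + 11·4 = 58
  Irvine: 2·3 + 6·0 + 11·2 = 28
  Brookfield: 2·2 + 6·1 + 11·0 = 10
  Claremont: 2·4 + 6·3 + 11·1 = 37
Dover has the highest total.

Dover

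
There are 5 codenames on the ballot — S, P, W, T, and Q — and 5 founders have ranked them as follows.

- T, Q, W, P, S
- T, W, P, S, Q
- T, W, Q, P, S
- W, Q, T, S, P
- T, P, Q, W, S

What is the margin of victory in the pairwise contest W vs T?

3

Ballots ranking W above T: 1.
Ballots ranking T above W: 4.
T wins 4–1, a margin of 3.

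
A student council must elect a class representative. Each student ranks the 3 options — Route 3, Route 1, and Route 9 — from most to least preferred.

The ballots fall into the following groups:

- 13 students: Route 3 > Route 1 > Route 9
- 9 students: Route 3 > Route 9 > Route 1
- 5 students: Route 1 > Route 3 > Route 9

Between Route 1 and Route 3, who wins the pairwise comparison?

Ballots ranking Route 1 above Route 3: 5.
Ballots ranking Route 3 above Route 1: 13+9 = 22.
Route 3 wins the head-to-head, 22–5.

Route 3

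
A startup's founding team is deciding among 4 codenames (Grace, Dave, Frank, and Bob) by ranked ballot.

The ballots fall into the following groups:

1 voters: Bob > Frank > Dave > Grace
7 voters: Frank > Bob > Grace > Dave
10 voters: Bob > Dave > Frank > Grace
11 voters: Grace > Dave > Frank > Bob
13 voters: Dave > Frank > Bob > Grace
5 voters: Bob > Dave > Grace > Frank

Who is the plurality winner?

Bob

First-place vote totals:
  Grace: 11
  Dave: 13
  Frank: 7
  Bob: 16
Bob has the most first-place votes.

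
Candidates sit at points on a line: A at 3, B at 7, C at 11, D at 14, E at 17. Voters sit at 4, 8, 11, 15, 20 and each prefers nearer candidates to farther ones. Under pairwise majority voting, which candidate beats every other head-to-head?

With single-peaked preferences on a line, the Condorcet winner is the candidate closest to the median voter.
The median voter (position 11) is closest to C at 11.
Check: C vs E — voters closer to C: 3 of 5.

C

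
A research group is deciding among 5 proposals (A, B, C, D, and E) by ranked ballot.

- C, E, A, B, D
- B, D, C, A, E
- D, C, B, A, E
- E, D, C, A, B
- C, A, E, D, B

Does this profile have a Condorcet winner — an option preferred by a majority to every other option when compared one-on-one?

No

Head-to-head results (5 voters total):
A vs B: A wins 3–2.
A vs C: C wins 5–0.
A vs D: D wins 3–2.
A vs E: A wins 3–2.
B vs C: C wins 4–1.
B vs D: D wins 3–2.
B vs E: E wins 3–2.
C vs D: D wins 3–2.
C vs E: C wins 4–1.
D vs E: E wins 3–2.
No candidate beats all others: A beats E beats D beats A, a majority cycle.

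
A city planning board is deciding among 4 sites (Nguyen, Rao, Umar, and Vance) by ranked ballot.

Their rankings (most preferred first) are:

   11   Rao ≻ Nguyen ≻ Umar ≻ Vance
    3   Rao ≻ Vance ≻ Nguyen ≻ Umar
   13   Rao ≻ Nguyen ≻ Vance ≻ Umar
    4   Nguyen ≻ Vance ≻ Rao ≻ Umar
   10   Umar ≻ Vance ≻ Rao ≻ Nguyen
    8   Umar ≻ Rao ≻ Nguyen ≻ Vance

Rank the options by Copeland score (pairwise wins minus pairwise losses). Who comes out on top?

Rao

Pairwise results:
  Nguyen vs Rao: Rao wins 45–4.
  Nguyen vs Umar: Nguyen wins 31–18.
  Nguyen vs Vance: Nguyen wins 36–13.
  Rao vs Umar: Rao wins 31–18.
  Rao vs Vance: Rao wins 35–14.
  Umar vs Vance: Umar wins 29–20.
Copeland scores (wins − losses):
  Nguyen: 2 − 1 = 1
  Rao: 3 − 0 = 3
  Umar: 1 − 2 = -1
  Vance: 0 − 3 = -3
Rao has the best Copeland score.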